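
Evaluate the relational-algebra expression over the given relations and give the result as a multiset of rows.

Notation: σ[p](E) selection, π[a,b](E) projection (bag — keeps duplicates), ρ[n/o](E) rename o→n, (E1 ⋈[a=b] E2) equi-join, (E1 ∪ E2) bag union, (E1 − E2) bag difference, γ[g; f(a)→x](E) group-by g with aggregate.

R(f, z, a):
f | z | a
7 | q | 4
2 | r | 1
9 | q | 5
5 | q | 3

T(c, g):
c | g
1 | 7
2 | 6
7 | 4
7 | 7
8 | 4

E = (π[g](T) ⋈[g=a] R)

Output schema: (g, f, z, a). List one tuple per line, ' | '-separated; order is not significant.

Row counts bottom-up:
  T → 5
  π[g](T) → 5
  R → 4
  (π[g](T) ⋈[g=a] R) → 2

== RESULT ==
g | f | z | a
4 | 7 | q | 4
4 | 7 | q | 4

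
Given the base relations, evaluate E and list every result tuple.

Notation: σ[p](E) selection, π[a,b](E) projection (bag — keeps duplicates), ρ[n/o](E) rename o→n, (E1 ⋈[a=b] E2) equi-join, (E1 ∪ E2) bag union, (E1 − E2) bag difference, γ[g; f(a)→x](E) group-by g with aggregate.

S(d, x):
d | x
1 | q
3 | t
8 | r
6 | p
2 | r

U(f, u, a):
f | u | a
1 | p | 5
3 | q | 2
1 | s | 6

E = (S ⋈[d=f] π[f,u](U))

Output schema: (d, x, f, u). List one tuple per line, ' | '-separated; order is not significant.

Row counts bottom-up:
  S → 5
  U → 3
  π[f,u](U) → 3
  (S ⋈[d=f] π[f,u](U)) → 3

== RESULT ==
d | x | f | u
1 | q | 1 | p
1 | q | 1 | s
3 | t | 3 | q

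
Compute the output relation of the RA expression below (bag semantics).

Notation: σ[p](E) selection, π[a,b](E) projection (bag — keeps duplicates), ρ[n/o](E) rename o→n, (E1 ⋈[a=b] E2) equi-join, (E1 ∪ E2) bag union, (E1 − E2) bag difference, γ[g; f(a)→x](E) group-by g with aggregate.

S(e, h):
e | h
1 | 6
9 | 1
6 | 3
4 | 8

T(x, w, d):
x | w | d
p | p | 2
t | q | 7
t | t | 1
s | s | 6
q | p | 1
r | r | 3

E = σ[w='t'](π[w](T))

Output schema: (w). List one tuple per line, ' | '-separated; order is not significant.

Per-node cardinality:
  T → 6
  π[w](T) → 6
  σ[w='t'](π[w](T)) → 1

== RESULT ==
w
t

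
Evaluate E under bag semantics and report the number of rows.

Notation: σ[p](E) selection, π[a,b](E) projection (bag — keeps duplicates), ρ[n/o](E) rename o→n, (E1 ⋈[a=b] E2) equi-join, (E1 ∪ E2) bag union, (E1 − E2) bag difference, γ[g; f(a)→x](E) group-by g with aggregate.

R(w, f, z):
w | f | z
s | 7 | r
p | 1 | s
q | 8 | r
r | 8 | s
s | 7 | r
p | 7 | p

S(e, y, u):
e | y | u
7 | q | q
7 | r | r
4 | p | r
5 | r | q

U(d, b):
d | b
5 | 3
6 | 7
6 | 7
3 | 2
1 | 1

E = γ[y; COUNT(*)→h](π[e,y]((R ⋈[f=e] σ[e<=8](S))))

Subexpression sizes:
  R → 6
  S → 4
  σ[e<=8](S) → 4
  (R ⋈[f=e] σ[e<=8](S)) → 6
  π[e,y]((R ⋈[f=e] σ[e<=8](S))) → 6
  γ[y; COUNT(*)→h](π[e,y]((R ⋈[f=e] σ[e<=8](S)))) → 2

|E| = 2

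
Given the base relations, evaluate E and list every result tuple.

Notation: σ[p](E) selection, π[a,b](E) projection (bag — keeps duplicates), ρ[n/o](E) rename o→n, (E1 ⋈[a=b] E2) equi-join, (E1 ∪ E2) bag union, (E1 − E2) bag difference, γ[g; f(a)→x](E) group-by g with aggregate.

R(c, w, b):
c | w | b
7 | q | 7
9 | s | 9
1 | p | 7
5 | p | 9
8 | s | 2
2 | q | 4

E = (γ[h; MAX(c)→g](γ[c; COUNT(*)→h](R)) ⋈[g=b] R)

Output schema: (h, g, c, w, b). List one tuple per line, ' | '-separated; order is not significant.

Subexpression sizes:
  R → 6
  γ[c; COUNT(*)→h](R) → 6
  γ[h; MAX(c)→g](γ[c; COUNT(*)→h](R)) → 1
  R → 6
  (γ[h; MAX(c)→g](γ[c; COUNT(*)→h](R)) ⋈[g=b] R) → 2

== RESULT ==
h | g | c | w | b
1 | 9 | 5 | p | 9
1 | 9 | 9 | s | 9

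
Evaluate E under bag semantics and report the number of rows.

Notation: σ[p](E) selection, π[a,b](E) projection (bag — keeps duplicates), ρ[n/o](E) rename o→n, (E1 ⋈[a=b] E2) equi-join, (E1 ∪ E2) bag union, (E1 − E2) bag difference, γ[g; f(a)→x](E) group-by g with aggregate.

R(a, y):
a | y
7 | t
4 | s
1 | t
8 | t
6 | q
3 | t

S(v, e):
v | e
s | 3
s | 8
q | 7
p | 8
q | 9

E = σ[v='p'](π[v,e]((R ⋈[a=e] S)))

Subexpression sizes:
  R → 6
  S → 5
  (R ⋈[a=e] S) → 4
  π[v,e]((R ⋈[a=e] S)) → 4
  σ[v='p'](π[v,e]((R ⋈[a=e] S))) → 1

|E| = 1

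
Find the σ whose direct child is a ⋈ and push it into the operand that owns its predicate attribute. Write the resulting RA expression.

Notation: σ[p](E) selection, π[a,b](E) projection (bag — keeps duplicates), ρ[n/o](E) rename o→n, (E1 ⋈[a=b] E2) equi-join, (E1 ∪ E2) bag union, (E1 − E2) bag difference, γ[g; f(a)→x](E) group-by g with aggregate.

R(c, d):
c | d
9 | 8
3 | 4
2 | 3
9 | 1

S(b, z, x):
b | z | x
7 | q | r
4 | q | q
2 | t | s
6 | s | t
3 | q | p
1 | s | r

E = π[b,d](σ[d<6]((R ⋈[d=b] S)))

σ filters on d, owned by the left side.
E' = π[b,d]((σ[d<6](R) ⋈[d=b] S))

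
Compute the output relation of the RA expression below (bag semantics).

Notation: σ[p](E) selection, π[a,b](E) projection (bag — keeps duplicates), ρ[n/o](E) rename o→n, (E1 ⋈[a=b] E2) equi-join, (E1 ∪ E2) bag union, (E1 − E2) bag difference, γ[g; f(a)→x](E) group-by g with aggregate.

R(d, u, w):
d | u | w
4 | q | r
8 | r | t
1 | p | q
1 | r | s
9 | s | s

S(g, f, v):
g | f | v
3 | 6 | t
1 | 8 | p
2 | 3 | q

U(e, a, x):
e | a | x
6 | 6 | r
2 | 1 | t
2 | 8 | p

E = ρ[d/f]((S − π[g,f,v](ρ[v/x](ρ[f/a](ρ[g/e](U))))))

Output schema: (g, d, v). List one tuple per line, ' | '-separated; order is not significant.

Stepwise |·|:
  S → 3
  U → 3
  ρ[g/e](U) → 3
  ρ[f/a](ρ[g/e](U)) → 3
  ρ[v/x](ρ[f/a](ρ[g/e](U))) → 3
  π[g,f,v](ρ[v/x](ρ[f/a](ρ[g/e](U)))) → 3
  (S − π[g,f,v](ρ[v/x](ρ[f/a](ρ[g/e](U))))) → 3
  ρ[d/f]((S − π[g,f,v](ρ[v/x](ρ[f/a](ρ[g/e](U)))))) → 3

== RESULT ==
g | d | v
1 | 8 | p
2 | 3 | q
3 | 6 | t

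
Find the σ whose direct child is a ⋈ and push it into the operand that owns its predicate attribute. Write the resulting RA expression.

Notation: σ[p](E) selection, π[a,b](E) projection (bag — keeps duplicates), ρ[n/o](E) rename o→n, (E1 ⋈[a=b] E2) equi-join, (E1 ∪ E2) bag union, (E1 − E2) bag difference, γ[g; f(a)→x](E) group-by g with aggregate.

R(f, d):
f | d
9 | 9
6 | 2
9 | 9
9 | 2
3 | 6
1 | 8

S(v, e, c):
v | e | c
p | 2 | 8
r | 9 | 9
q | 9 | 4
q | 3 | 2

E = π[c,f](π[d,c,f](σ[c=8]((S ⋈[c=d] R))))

σ filters on c, owned by the left side.
E' = π[c,f](π[d,c,f]((σ[c=8](S) ⋈[c=d] R)))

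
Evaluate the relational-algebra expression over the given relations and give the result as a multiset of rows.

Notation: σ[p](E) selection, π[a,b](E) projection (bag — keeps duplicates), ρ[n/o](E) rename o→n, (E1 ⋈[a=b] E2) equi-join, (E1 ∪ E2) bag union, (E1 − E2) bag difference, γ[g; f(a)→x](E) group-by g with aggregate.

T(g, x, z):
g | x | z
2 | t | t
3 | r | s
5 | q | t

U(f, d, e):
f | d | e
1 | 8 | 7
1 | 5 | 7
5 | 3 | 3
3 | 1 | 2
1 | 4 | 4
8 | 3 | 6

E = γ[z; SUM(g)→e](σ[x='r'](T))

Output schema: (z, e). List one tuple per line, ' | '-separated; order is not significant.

Stepwise |·|:
  T → 3
  σ[x='r'](T) → 1
  γ[z; SUM(g)→e](σ[x='r'](T)) → 1

== RESULT ==
z | e
s | 3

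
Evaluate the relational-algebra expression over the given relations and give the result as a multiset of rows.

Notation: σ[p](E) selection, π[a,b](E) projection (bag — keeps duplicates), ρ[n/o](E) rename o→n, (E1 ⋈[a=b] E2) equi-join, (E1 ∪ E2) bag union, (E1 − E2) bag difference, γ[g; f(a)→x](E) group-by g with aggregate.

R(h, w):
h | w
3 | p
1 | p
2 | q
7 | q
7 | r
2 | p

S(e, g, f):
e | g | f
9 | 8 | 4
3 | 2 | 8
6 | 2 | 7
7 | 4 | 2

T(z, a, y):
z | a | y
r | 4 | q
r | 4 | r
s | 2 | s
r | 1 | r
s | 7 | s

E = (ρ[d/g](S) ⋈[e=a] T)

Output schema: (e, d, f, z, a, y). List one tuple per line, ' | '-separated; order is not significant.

Per-node cardinality:
  S → 4
  ρ[d/g](S) → 4
  T → 5
  (ρ[d/g](S) ⋈[e=a] T) → 1

== RESULT ==
e | d | f | z | a | y
7 | 4 | 2 | s | 7 | s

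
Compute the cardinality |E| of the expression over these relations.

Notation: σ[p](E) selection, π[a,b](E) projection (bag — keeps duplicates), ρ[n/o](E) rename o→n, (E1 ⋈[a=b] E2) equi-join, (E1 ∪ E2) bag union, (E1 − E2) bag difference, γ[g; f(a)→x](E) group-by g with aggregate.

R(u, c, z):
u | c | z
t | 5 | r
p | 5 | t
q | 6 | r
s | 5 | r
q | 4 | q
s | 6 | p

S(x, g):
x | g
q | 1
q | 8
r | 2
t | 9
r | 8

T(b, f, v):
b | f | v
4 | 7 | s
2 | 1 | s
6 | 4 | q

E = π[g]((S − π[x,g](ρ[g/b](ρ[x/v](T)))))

Stepwise |·|:
  S → 5
  T → 3
  ρ[x/v](T) → 3
  ρ[g/b](ρ[x/v](T)) → 3
  π[x,g](ρ[g/b](ρ[x/v](T))) → 3
  (S − π[x,g](ρ[g/b](ρ[x/v](T)))) → 5
  π[g]((S − π[x,g](ρ[g/b](ρ[x/v](T))))) → 5

|E| = 5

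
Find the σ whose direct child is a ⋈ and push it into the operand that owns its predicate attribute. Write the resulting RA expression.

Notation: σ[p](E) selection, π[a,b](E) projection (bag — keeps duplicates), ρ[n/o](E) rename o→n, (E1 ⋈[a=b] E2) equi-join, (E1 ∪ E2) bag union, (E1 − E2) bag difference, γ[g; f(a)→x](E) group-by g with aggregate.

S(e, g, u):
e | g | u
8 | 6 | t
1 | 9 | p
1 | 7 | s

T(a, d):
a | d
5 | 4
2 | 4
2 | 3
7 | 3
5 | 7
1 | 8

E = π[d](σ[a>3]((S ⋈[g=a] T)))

σ filters on a, owned by the right side.
E' = π[d]((S ⋈[g=a] σ[a>3](T)))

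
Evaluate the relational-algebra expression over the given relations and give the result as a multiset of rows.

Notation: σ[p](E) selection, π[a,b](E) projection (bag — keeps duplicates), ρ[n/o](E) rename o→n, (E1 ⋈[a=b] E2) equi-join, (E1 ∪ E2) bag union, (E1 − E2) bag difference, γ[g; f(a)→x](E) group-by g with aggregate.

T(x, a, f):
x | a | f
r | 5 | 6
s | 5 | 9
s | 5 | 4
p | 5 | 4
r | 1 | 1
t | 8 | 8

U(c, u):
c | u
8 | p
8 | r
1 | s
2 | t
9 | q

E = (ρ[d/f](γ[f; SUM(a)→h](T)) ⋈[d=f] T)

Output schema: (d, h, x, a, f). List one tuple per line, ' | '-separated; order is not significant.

Per-node cardinality:
  T → 6
  γ[f; SUM(a)→h](T) → 5
  ρ[d/f](γ[f; SUM(a)→h](T)) → 5
  T → 6
  (ρ[d/f](γ[f; SUM(a)→h](T)) ⋈[d=f] T) → 6

== RESULT ==
d | h | x | a | f
1 | 1 | r | 1 | 1
4 | 10 | p | 5 | 4
4 | 10 | s | 5 | 4
6 | 5 | r | 5 | 6
8 | 8 | t | 8 | 8
9 | 5 | s | 5 | 9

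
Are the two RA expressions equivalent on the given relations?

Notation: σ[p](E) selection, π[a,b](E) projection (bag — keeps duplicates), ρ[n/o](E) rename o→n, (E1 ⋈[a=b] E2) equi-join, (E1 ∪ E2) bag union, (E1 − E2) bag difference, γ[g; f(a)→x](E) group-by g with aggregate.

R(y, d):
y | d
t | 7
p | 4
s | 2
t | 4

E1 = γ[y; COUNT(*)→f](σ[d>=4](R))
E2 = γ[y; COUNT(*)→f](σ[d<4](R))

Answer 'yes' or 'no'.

E1 stepwise |·|:
  R → 4
  σ[d>=4](R) → 3
  γ[y; COUNT(*)→f](σ[d>=4](R)) → 2
E2 stepwise |·|:
  R → 4
  σ[d<4](R) → 1
  γ[y; COUNT(*)→f](σ[d<4](R)) → 1

E1 result:
y | f
p | 1
t | 2
E2 result:
y | f
s | 1
Witness: ('s', 1) appears 0× in E1 but 1× in E2.

no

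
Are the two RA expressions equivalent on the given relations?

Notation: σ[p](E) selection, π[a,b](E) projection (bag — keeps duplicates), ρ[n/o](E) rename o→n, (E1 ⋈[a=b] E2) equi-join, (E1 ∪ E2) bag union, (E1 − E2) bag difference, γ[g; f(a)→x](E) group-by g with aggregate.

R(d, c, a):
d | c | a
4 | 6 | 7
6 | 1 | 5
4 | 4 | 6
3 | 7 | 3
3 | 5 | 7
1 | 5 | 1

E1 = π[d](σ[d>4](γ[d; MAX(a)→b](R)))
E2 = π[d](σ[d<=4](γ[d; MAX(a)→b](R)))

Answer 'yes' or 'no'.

E1 row counts bottom-up:
  R → 6
  γ[d; MAX(a)→b](R) → 4
  σ[d>4](γ[d; MAX(a)→b](R)) → 1
  π[d](σ[d>4](γ[d; MAX(a)→b](R))) → 1
E2 row counts bottom-up:
  R → 6
  γ[d; MAX(a)→b](R) → 4
  σ[d<=4](γ[d; MAX(a)→b](R)) → 3
  π[d](σ[d<=4](γ[d; MAX(a)→b](R))) → 3

E1 result:
d
6
E2 result:
d
1
3
4
Witness: (6,) appears 1× in E1 but 0× in E2.

no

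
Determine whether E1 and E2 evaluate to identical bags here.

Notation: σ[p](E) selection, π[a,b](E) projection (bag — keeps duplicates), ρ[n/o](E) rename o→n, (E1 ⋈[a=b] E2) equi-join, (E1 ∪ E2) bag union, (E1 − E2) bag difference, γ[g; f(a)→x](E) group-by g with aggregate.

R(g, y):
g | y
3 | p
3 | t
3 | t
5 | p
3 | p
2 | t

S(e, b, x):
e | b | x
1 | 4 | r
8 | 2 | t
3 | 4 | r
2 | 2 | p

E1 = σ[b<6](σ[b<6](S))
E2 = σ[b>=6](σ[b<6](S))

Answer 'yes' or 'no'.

E1 subexpression sizes:
  S → 4
  σ[b<6](S) → 4
  σ[b<6](σ[b<6](S)) → 4
E2 subexpression sizes:
  S → 4
  σ[b<6](S) → 4
  σ[b>=6](σ[b<6](S)) → 0

E1 result:
e | b | x
1 | 4 | r
2 | 2 | p
3 | 4 | r
8 | 2 | t
E2 result:
e | b | x
(0 rows)
Witness: (8, 2, 't') appears 1× in E1 but 0× in E2.

no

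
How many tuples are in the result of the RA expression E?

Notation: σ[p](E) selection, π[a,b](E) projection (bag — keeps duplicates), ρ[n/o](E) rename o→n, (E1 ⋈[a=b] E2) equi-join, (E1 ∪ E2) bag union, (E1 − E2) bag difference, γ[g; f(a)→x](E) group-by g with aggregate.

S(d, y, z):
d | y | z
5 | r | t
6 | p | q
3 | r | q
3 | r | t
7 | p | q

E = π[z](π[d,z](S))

Subexpression sizes:
  S → 5
  π[d,z](S) → 5
  π[z](π[d,z](S)) → 5

|E| = 5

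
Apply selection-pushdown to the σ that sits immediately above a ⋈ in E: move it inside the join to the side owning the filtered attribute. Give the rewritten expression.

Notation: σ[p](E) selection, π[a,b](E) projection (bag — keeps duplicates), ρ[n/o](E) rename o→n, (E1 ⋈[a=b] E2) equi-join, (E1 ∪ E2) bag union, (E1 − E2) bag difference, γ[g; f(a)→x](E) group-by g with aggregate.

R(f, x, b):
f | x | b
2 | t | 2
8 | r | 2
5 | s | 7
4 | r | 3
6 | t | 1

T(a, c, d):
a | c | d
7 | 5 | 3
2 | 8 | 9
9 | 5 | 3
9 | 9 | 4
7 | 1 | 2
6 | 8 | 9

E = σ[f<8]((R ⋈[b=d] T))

σ filters on f, owned by the left side.
E' = (σ[f<8](R) ⋈[b=d] T)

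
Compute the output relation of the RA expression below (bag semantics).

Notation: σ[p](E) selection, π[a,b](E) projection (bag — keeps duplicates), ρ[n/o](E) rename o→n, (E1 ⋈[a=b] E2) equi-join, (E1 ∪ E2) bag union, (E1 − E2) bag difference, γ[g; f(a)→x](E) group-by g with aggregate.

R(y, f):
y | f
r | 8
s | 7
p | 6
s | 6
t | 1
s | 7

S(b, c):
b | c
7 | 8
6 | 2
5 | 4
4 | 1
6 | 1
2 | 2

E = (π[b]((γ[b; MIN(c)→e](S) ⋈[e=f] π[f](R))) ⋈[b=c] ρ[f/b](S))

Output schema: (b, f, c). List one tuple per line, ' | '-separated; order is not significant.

Stepwise |·|:
  S → 6
  γ[b; MIN(c)→e](S) → 5
  R → 6
  π[f](R) → 6
  (γ[b; MIN(c)→e](S) ⋈[e=f] π[f](R)) → 3
  π[b]((γ[b; MIN(c)→e](S) ⋈[e=f] π[f](R))) → 3
  S → 6
  ρ[f/b](S) → 6
  (π[b]((γ[b; MIN(c)→e](S) ⋈[e=f] π[f](R))) ⋈[b=c] ρ[f/b](S)) → 1

== RESULT ==
b | f | c
4 | 5 | 4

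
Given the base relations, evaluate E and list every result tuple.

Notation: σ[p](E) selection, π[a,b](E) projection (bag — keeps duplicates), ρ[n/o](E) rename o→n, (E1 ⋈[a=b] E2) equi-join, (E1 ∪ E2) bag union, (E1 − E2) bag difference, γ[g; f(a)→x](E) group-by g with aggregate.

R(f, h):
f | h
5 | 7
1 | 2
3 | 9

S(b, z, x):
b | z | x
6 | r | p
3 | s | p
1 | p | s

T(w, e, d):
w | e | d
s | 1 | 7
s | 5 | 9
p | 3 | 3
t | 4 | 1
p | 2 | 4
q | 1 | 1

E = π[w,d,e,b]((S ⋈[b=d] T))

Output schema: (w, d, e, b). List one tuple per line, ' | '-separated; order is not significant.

Row counts bottom-up:
  S → 3
  T → 6
  (S ⋈[b=d] T) → 3
  π[w,d,e,b]((S ⋈[b=d] T)) → 3

== RESULT ==
w | d | e | b
p | 3 | 3 | 3
q | 1 | 1 | 1
t | 1 | 4 | 1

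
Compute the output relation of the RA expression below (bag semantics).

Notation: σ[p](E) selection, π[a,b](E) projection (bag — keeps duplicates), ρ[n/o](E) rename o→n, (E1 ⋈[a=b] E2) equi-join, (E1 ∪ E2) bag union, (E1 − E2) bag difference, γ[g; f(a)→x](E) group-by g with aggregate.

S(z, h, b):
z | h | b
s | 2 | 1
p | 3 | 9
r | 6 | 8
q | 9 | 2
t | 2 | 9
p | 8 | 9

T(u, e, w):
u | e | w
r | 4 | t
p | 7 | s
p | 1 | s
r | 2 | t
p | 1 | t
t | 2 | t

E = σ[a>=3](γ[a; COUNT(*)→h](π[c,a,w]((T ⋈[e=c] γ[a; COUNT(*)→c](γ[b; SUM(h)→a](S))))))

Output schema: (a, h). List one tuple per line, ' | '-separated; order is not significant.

Row counts bottom-up:
  T → 6
  S → 6
  γ[b; SUM(h)→a](S) → 4
  γ[a; COUNT(*)→c](γ[b; SUM(h)→a](S)) → 4
  (T ⋈[e=c] γ[a; COUNT(*)→c](γ[b; SUM(h)→a](S))) → 8
  π[c,a,w]((T ⋈[e=c] γ[a; COUNT(*)→c](γ[b; SUM(h)→a](S)))) → 8
  γ[a; COUNT(*)→h](π[c,a,w]((T ⋈[e=c] γ[a; COUNT(*)→c](γ[b; SUM(h)→a](S))))) → 4
  σ[a>=3](γ[a; COUNT(*)→h](π[c,a,w]((T ⋈[e=c] γ[a; COUNT(*)→c](γ[b; SUM(h)→a](S)))))) → 3

== RESULT ==
a | h
6 | 2
9 | 2
13 | 2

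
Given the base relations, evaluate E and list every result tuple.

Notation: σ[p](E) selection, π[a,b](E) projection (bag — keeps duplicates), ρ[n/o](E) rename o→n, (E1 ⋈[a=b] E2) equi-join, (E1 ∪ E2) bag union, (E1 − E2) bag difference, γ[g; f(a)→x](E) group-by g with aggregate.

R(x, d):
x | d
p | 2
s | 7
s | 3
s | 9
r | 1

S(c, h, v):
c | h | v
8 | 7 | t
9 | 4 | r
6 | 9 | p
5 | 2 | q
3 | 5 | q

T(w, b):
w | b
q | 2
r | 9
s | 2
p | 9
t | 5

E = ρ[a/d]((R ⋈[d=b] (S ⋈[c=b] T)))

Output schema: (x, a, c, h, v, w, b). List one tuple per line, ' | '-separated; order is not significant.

Row counts bottom-up:
  R → 5
  S → 5
  T → 5
  (S ⋈[c=b] T) → 3
  (R ⋈[d=b] (S ⋈[c=b] T)) → 2
  ρ[a/d]((R ⋈[d=b] (S ⋈[c=b] T))) → 2

== RESULT ==
x | a | c | h | v | w | b
s | 9 | 9 | 4 | r | p | 9
s | 9 | 9 | 4 | r | r | 9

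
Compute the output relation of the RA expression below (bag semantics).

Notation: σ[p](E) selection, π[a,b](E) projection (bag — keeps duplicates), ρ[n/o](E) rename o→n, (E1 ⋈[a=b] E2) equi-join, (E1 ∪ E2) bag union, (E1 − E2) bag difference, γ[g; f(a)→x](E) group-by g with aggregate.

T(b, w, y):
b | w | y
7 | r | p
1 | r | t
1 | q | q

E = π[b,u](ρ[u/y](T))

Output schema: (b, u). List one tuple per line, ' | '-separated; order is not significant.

Subexpression sizes:
  T → 3
  ρ[u/y](T) → 3
  π[b,u](ρ[u/y](T)) → 3

== RESULT ==
b | u
1 | q
1 | t
7 | p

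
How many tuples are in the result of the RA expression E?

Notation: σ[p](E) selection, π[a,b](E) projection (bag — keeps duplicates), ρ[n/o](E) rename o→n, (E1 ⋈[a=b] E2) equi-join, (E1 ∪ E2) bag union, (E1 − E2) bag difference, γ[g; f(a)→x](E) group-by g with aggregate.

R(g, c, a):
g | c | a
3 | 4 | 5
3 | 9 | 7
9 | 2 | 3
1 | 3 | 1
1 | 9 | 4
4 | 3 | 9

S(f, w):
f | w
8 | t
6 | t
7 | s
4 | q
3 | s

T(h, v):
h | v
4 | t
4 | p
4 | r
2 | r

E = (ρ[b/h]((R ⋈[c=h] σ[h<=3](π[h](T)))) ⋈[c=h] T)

Subexpression sizes:
  R → 6
  T → 4
  π[h](T) → 4
  σ[h<=3](π[h](T)) → 1
  (R ⋈[c=h] σ[h<=3](π[h](T))) → 1
  ρ[b/h]((R ⋈[c=h] σ[h<=3](π[h](T)))) → 1
  T → 4
  (ρ[b/h]((R ⋈[c=h] σ[h<=3](π[h](T)))) ⋈[c=h] T) → 1

|E| = 1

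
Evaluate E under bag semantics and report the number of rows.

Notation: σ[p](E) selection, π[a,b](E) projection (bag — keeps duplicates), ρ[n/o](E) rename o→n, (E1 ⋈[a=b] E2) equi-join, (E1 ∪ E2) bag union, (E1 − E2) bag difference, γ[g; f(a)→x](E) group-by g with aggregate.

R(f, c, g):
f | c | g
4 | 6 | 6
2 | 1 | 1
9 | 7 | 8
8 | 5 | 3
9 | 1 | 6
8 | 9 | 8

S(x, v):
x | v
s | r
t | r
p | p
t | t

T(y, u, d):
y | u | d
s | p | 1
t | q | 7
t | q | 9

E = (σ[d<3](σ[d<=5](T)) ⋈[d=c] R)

Row counts bottom-up:
  T → 3
  σ[d<=5](T) → 1
  σ[d<3](σ[d<=5](T)) → 1
  R → 6
  (σ[d<3](σ[d<=5](T)) ⋈[d=c] R) → 2

|E| = 2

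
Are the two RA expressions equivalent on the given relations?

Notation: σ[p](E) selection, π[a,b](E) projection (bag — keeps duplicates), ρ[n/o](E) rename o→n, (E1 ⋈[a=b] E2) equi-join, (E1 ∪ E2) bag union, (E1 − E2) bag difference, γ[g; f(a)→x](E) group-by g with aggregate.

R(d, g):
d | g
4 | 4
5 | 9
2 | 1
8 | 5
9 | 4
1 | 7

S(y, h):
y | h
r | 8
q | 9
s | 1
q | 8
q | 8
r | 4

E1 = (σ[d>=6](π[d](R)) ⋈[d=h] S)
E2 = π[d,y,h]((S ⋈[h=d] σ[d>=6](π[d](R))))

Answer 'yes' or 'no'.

E1 per-node cardinality:
  R → 6
  π[d](R) → 6
  σ[d>=6](π[d](R)) → 2
  S → 6
  (σ[d>=6](π[d](R)) ⋈[d=h] S) → 4
E2 per-node cardinality:
  S → 6
  R → 6
  π[d](R) → 6
  σ[d>=6](π[d](R)) → 2
  (S ⋈[h=d] σ[d>=6](π[d](R))) → 4
  π[d,y,h]((S ⋈[h=d] σ[d>=6](π[d](R)))) → 4

E1 and E2 produce the same multiset:
d | y | h
8 | q | 8
8 | q | 8
8 | r | 8
9 | q | 9

yes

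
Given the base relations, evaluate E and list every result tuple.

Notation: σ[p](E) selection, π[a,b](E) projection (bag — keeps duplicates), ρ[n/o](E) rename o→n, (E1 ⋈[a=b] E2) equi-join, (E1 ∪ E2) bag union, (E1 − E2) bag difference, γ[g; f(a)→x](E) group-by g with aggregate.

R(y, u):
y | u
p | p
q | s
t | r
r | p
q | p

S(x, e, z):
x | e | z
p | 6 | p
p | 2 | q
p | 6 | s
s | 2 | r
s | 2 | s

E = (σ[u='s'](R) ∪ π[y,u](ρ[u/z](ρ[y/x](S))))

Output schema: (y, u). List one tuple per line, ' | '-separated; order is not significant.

Row counts bottom-up:
  R → 5
  σ[u='s'](R) → 1
  S → 5
  ρ[y/x](S) → 5
  ρ[u/z](ρ[y/x](S)) → 5
  π[y,u](ρ[u/z](ρ[y/x](S))) → 5
  (σ[u='s'](R) ∪ π[y,u](ρ[u/z](ρ[y/x](S)))) → 6

== RESULT ==
y | u
p | p
p | q
p | s
q | s
s | r
s | s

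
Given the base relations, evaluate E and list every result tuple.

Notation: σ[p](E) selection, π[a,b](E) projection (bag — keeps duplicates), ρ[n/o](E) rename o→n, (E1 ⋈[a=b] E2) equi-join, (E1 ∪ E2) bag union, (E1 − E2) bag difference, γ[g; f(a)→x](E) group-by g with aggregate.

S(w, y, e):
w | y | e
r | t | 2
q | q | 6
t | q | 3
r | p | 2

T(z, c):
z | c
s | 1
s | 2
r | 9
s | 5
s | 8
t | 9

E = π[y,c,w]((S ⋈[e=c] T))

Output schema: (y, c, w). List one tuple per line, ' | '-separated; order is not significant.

Subexpression sizes:
  S → 4
  T → 6
  (S ⋈[e=c] T) → 2
  π[y,c,w]((S ⋈[e=c] T)) → 2

== RESULT ==
y | c | w
p | 2 | r
t | 2 | r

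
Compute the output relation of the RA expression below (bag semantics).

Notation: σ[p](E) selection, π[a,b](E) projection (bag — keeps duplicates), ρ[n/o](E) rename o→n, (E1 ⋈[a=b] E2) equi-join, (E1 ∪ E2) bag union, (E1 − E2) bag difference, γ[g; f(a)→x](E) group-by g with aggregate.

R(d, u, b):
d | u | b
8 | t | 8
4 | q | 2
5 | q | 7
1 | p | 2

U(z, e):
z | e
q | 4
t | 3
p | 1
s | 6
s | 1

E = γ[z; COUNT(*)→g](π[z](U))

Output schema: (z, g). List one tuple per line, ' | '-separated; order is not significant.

Stepwise |·|:
  U → 5
  π[z](U) → 5
  γ[z; COUNT(*)→g](π[z](U)) → 4

== RESULT ==
z | g
p | 1
q | 1
s | 2
t | 1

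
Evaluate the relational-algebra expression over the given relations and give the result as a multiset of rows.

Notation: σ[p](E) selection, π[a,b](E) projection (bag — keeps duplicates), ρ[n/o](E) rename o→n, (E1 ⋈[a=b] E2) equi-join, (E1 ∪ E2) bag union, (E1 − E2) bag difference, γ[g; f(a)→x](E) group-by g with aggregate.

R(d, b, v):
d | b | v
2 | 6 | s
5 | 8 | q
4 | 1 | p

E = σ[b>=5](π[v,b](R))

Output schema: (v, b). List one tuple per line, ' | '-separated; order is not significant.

Per-node cardinality:
  R → 3
  π[v,b](R) → 3
  σ[b>=5](π[v,b](R)) → 2

== RESULT ==
v | b
q | 8
s | 6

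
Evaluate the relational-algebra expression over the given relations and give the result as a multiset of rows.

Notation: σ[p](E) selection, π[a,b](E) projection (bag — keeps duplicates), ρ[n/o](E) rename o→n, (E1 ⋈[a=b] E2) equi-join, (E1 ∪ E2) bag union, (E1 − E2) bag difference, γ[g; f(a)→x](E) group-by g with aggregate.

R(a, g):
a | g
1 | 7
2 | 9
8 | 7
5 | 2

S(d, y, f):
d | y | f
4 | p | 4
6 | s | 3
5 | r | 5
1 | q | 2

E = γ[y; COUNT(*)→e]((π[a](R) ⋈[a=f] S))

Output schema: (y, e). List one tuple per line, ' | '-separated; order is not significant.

Subexpression sizes:
  R → 4
  π[a](R) → 4
  S → 4
  (π[a](R) ⋈[a=f] S) → 2
  γ[y; COUNT(*)→e]((π[a](R) ⋈[a=f] S)) → 2

== RESULT ==
y | e
q | 1
r | 1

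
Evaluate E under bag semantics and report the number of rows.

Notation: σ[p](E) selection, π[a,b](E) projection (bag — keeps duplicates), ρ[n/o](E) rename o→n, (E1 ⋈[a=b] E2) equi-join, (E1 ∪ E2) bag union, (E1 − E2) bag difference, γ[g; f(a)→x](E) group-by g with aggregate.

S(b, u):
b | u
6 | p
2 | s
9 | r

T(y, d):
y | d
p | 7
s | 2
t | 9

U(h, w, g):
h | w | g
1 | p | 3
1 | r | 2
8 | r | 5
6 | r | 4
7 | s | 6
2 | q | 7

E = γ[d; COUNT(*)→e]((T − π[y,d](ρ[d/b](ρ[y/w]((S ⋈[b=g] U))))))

Per-node cardinality:
  T → 3
  S → 3
  U → 6
  (S ⋈[b=g] U) → 2
  ρ[y/w]((S ⋈[b=g] U)) → 2
  ρ[d/b](ρ[y/w]((S ⋈[b=g] U))) → 2
  π[y,d](ρ[d/b](ρ[y/w]((S ⋈[b=g] U)))) → 2
  (T − π[y,d](ρ[d/b](ρ[y/w]((S ⋈[b=g] U))))) → 3
  γ[d; COUNT(*)→e]((T − π[y,d](ρ[d/b](ρ[y/w]((S ⋈[b=g] U)))))) → 3

|E| = 3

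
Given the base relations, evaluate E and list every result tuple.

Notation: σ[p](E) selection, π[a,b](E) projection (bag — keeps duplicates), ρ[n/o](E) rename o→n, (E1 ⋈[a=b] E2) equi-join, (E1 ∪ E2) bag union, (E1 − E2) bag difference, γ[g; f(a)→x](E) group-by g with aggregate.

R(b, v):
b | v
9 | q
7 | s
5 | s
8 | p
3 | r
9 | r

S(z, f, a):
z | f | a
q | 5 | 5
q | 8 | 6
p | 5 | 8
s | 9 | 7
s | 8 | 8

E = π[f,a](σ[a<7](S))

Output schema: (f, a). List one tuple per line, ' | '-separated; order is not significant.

Stepwise |·|:
  S → 5
  σ[a<7](S) → 2
  π[f,a](σ[a<7](S)) → 2

== RESULT ==
f | a
5 | 5
8 | 6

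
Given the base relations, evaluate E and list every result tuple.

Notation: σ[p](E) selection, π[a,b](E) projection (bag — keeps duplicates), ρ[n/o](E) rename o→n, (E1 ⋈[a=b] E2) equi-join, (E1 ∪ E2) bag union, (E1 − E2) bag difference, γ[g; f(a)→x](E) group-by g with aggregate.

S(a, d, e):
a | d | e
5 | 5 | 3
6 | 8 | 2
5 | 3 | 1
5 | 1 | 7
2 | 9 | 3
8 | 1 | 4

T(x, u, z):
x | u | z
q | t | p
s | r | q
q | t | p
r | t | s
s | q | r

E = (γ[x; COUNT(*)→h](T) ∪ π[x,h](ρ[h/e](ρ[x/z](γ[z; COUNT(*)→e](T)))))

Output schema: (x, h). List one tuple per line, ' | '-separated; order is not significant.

Per-node cardinality:
  T → 5
  γ[x; COUNT(*)→h](T) → 3
  T → 5
  γ[z; COUNT(*)→e](T) → 4
  ρ[x/z](γ[z; COUNT(*)→e](T)) → 4
  ρ[h/e](ρ[x/z](γ[z; COUNT(*)→e](T))) → 4
  π[x,h](ρ[h/e](ρ[x/z](γ[z; COUNT(*)→e](T)))) → 4
  (γ[x; COUNT(*)→h](T) ∪ π[x,h](ρ[h/e](ρ[x/z](γ[z; COUNT(*)→e](T))))) → 7

== RESULT ==
x | h
p | 2
q | 1
q | 2
r | 1
r | 1
s | 1
s | 2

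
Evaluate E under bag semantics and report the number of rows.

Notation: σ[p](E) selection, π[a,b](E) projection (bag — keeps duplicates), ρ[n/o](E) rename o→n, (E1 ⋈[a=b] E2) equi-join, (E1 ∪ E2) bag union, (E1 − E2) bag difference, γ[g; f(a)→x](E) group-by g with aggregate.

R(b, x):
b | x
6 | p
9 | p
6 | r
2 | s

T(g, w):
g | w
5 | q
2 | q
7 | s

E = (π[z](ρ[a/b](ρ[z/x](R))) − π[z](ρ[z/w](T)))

Subexpression sizes:
  R → 4
  ρ[z/x](R) → 4
  ρ[a/b](ρ[z/x](R)) → 4
  π[z](ρ[a/b](ρ[z/x](R))) → 4
  T → 3
  ρ[z/w](T) → 3
  π[z](ρ[z/w](T)) → 3
  (π[z](ρ[a/b](ρ[z/x](R))) − π[z](ρ[z/w](T))) → 3

|E| = 3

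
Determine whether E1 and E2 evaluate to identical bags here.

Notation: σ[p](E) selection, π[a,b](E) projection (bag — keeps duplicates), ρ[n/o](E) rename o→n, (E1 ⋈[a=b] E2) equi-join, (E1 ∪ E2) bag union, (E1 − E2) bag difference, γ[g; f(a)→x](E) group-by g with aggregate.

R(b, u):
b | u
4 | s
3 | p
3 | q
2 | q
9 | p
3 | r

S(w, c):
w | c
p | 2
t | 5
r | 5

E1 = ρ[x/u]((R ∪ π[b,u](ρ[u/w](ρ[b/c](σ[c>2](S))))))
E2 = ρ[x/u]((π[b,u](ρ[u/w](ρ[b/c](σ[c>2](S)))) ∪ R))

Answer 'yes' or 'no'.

E1 row counts bottom-up:
  R → 6
  S → 3
  σ[c>2](S) → 2
  ρ[b/c](σ[c>2](S)) → 2
  ρ[u/w](ρ[b/c](σ[c>2](S))) → 2
  π[b,u](ρ[u/w](ρ[b/c](σ[c>2](S)))) → 2
  (R ∪ π[b,u](ρ[u/w](ρ[b/c](σ[c>2](S))))) → 8
  ρ[x/u]((R ∪ π[b,u](ρ[u/w](ρ[b/c](σ[c>2](S)))))) → 8
E2 row counts bottom-up:
  S → 3
  σ[c>2](S) → 2
  ρ[b/c](σ[c>2](S)) → 2
  ρ[u/w](ρ[b/c](σ[c>2](S))) → 2
  π[b,u](ρ[u/w](ρ[b/c](σ[c>2](S)))) → 2
  R → 6
  (π[b,u](ρ[u/w](ρ[b/c](σ[c>2](S)))) ∪ R) → 8
  ρ[x/u]((π[b,u](ρ[u/w](ρ[b/c](σ[c>2](S)))) ∪ R)) → 8

E1 and E2 produce the same multiset:
b | x
2 | q
3 | p
3 | q
3 | r
4 | s
5 | r
5 | t
9 | p

yes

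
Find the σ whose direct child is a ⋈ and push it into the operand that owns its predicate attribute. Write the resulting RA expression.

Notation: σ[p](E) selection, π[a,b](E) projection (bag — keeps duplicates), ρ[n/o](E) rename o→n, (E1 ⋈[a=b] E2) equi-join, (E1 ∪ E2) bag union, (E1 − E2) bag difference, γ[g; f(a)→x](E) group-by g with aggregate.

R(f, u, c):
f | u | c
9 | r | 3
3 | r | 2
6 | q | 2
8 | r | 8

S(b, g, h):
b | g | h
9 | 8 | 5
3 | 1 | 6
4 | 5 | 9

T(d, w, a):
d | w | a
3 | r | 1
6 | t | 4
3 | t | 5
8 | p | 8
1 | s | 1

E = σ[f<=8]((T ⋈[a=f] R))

σ filters on f, owned by the right side.
E' = (T ⋈[a=f] σ[f<=8](R))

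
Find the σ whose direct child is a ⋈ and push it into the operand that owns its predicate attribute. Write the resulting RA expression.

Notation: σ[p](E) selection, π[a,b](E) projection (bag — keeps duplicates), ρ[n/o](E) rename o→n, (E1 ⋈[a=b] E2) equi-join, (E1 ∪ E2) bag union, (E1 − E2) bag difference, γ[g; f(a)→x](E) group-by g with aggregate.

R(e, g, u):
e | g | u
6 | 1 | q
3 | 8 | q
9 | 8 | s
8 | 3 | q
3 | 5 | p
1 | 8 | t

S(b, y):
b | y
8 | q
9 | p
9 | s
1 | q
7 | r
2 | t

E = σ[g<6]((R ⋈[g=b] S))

σ filters on g, owned by the left side.
E' = (σ[g<6](R) ⋈[g=b] S)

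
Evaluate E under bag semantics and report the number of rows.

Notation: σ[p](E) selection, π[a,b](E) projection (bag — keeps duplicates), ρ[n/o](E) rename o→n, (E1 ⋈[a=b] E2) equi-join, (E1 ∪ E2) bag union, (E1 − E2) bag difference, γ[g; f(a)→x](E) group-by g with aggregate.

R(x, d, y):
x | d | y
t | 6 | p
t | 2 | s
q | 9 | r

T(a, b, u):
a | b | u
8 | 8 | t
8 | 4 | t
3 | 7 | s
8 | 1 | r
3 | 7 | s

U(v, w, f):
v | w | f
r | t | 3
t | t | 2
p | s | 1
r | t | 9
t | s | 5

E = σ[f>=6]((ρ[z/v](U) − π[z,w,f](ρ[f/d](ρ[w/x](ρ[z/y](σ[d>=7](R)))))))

Row counts bottom-up:
  U → 5
  ρ[z/v](U) → 5
  R → 3
  σ[d>=7](R) → 1
  ρ[z/y](σ[d>=7](R)) → 1
  ρ[w/x](ρ[z/y](σ[d>=7](R))) → 1
  ρ[f/d](ρ[w/x](ρ[z/y](σ[d>=7](R)))) → 1
  π[z,w,f](ρ[f/d](ρ[w/x](ρ[z/y](σ[d>=7](R))))) → 1
  (ρ[z/v](U) − π[z,w,f](ρ[f/d](ρ[w/x](ρ[z/y](σ[d>=7](R)))))) → 5
  σ[f>=6]((ρ[z/v](U) − π[z,w,f](ρ[f/d](ρ[w/x](ρ[z/y](σ[d>=7](R))))))) → 1

|E| = 1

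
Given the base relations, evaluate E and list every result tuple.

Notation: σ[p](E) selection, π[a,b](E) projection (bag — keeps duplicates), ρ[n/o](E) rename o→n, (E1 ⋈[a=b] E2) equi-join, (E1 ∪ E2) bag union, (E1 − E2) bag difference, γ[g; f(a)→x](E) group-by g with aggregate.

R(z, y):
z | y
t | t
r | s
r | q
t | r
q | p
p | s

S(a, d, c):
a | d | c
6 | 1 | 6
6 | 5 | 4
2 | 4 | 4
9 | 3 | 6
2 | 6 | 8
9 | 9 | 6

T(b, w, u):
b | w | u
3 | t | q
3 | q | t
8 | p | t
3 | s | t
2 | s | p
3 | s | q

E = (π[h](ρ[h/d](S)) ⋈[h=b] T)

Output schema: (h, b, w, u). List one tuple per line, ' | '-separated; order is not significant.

Row counts bottom-up:
  S → 6
  ρ[h/d](S) → 6
  π[h](ρ[h/d](S)) → 6
  T → 6
  (π[h](ρ[h/d](S)) ⋈[h=b] T) → 4

== RESULT ==
h | b | w | u
3 | 3 | q | t
3 | 3 | s | q
3 | 3 | s | t
3 | 3 | t | q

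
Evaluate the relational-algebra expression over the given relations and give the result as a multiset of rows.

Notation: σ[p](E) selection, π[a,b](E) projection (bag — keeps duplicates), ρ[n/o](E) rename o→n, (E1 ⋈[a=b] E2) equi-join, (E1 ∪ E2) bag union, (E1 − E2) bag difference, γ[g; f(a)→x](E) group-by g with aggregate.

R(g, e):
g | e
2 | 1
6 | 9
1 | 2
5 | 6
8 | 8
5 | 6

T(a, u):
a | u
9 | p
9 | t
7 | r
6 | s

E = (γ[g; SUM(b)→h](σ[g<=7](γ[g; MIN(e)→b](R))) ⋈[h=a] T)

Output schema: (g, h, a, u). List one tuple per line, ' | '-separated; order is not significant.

Row counts bottom-up:
  R → 6
  γ[g; MIN(e)→b](R) → 5
  σ[g<=7](γ[g; MIN(e)→b](R)) → 4
  γ[g; SUM(b)→h](σ[g<=7](γ[g; MIN(e)→b](R))) → 4
  T → 4
  (γ[g; SUM(b)→h](σ[g<=7](γ[g; MIN(e)→b](R))) ⋈[h=a] T) → 3

== RESULT ==
g | h | a | u
5 | 6 | 6 | s
6 | 9 | 9 | p
6 | 9 | 9 | t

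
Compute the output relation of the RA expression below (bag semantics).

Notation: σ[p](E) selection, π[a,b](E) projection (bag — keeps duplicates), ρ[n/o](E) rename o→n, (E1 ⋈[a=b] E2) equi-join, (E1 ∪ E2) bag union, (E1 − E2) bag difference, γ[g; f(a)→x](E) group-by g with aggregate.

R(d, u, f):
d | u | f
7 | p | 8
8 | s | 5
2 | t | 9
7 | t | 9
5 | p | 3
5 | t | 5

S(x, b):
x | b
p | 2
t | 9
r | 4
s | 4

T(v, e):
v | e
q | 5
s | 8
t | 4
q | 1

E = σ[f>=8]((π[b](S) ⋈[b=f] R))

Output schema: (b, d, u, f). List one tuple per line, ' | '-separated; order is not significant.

Row counts bottom-up:
  S → 4
  π[b](S) → 4
  R → 6
  (π[b](S) ⋈[b=f] R) → 2
  σ[f>=8]((π[b](S) ⋈[b=f] R)) → 2

== RESULT ==
b | d | u | f
9 | 2 | t | 9
9 | 7 | t | 9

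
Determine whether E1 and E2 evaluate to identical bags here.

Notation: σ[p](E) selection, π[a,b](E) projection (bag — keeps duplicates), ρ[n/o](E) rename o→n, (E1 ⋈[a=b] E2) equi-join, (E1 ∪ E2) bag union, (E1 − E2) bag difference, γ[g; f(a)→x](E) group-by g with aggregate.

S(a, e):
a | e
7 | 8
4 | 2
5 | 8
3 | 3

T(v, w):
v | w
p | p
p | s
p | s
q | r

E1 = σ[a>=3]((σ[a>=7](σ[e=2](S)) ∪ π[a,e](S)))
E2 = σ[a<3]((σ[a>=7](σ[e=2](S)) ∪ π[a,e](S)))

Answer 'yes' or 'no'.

E1 stepwise |·|:
  S → 4
  σ[e=2](S) → 1
  σ[a>=7](σ[e=2](S)) → 0
  S → 4
  π[a,e](S) → 4
  (σ[a>=7](σ[e=2](S)) ∪ π[a,e](S)) → 4
  σ[a>=3]((σ[a>=7](σ[e=2](S)) ∪ π[a,e](S))) → 4
E2 stepwise |·|:
  S → 4
  σ[e=2](S) → 1
  σ[a>=7](σ[e=2](S)) → 0
  S → 4
  π[a,e](S) → 4
  (σ[a>=7](σ[e=2](S)) ∪ π[a,e](S)) → 4
  σ[a<3]((σ[a>=7](σ[e=2](S)) ∪ π[a,e](S))) → 0

E1 result:
a | e
3 | 3
4 | 2
5 | 8
7 | 8
E2 result:
a | e
(0 rows)
Witness: (3, 3) appears 1× in E1 but 0× in E2.

no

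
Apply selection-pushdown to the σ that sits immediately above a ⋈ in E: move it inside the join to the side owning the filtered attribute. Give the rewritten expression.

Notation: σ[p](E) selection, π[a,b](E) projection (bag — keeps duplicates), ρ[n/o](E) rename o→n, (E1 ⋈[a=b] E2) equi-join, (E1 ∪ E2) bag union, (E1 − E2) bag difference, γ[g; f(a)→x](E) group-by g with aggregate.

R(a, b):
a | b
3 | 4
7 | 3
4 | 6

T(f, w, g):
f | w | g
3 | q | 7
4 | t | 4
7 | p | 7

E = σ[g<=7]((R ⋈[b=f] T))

σ filters on g, owned by the right side.
E' = (R ⋈[b=f] σ[g<=7](T))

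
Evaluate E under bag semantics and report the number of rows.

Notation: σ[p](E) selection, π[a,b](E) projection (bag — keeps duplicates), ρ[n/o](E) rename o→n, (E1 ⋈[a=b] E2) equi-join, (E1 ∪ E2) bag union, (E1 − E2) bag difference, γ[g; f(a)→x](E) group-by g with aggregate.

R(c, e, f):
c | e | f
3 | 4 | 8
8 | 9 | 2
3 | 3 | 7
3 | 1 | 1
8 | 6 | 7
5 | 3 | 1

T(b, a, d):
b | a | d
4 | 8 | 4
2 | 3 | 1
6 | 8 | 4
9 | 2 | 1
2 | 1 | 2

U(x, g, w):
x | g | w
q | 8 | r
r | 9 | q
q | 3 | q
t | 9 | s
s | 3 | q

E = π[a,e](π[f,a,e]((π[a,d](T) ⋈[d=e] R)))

Per-node cardinality:
  T → 5
  π[a,d](T) → 5
  R → 6
  (π[a,d](T) ⋈[d=e] R) → 4
  π[f,a,e]((π[a,d](T) ⋈[d=e] R)) → 4
  π[a,e](π[f,a,e]((π[a,d](T) ⋈[d=e] R))) → 4

|E| = 4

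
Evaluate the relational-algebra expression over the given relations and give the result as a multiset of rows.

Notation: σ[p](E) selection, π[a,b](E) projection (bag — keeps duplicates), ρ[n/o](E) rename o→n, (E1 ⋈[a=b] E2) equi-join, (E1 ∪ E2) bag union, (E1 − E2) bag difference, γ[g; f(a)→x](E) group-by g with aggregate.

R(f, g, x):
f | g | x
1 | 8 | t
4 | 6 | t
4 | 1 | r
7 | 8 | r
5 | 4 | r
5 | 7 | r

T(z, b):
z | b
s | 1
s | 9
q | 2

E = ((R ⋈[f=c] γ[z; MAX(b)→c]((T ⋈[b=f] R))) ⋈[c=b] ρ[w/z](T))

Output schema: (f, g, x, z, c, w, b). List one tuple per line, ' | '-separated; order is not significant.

Row counts bottom-up:
  R → 6
  T → 3
  R → 6
  (T ⋈[b=f] R) → 1
  γ[z; MAX(b)→c]((T ⋈[b=f] R)) → 1
  (R ⋈[f=c] γ[z; MAX(b)→c]((T ⋈[b=f] R))) → 1
  T → 3
  ρ[w/z](T) → 3
  ((R ⋈[f=c] γ[z; MAX(b)→c]((T ⋈[b=f] R))) ⋈[c=b] ρ[w/z](T)) → 1

== RESULT ==
f | g | x | z | c | w | b
1 | 8 | t | s | 1 | s | 1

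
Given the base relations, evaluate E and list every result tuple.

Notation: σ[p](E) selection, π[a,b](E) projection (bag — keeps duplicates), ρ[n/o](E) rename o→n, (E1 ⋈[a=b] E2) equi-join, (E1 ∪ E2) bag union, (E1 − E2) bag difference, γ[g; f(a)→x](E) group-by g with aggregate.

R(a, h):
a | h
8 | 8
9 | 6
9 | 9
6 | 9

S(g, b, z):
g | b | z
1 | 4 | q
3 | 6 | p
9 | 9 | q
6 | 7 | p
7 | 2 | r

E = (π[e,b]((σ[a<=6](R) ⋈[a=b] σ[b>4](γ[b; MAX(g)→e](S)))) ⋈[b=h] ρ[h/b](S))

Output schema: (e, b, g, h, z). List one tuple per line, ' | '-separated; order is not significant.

Stepwise |·|:
  R → 4
  σ[a<=6](R) → 1
  S → 5
  γ[b; MAX(g)→e](S) → 5
  σ[b>4](γ[b; MAX(g)→e](S)) → 3
  (σ[a<=6](R) ⋈[a=b] σ[b>4](γ[b; MAX(g)→e](S))) → 1
  π[e,b]((σ[a<=6](R) ⋈[a=b] σ[b>4](γ[b; MAX(g)→e](S)))) → 1
  S → 5
  ρ[h/b](S) → 5
  (π[e,b]((σ[a<=6](R) ⋈[a=b] σ[b>4](γ[b; MAX(g)→e](S)))) ⋈[b=h] ρ[h/b](S)) → 1

== RESULT ==
e | b | g | h | z
3 | 6 | 3 | 6 | p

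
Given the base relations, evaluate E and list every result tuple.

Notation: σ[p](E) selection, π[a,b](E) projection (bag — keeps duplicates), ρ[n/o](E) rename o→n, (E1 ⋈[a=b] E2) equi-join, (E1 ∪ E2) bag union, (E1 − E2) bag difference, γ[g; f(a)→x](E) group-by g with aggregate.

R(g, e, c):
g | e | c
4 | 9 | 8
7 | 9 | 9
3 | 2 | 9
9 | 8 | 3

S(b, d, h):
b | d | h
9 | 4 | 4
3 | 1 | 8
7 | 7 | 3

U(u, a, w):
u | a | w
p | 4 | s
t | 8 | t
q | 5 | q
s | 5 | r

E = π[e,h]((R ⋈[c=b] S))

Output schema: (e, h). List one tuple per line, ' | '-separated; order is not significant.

Stepwise |·|:
  R → 4
  S → 3
  (R ⋈[c=b] S) → 3
  π[e,h]((R ⋈[c=b] S)) → 3

== RESULT ==
e | h
2 | 4
8 | 8
9 | 4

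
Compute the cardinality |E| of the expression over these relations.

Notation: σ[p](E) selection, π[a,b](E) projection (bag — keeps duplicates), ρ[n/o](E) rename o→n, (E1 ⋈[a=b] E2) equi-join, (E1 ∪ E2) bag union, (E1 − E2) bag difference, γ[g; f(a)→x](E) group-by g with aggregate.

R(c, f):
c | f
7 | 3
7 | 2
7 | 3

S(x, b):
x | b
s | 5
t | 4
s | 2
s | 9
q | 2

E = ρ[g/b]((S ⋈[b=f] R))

Per-node cardinality:
  S → 5
  R → 3
  (S ⋈[b=f] R) → 2
  ρ[g/b]((S ⋈[b=f] R)) → 2

|E| = 2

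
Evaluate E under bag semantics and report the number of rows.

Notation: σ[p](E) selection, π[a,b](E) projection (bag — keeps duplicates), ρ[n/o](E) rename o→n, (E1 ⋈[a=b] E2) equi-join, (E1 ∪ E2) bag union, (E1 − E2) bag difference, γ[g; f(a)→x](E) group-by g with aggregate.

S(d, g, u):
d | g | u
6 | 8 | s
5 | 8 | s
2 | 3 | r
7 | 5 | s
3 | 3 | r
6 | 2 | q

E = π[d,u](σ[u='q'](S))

Stepwise |·|:
  S → 6
  σ[u='q'](S) → 1
  π[d,u](σ[u='q'](S)) → 1

|E| = 1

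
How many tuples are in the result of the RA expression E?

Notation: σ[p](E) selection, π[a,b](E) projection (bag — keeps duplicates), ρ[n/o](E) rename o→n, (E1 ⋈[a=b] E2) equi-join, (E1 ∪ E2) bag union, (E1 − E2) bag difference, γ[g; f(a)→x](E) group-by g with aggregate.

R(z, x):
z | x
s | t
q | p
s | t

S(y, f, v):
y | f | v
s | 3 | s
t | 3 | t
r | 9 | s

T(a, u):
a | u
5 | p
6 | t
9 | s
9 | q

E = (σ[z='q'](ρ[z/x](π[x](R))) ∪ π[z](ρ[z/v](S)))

Stepwise |·|:
  R → 3
  π[x](R) → 3
  ρ[z/x](π[x](R)) → 3
  σ[z='q'](ρ[z/x](π[x](R))) → 0
  S → 3
  ρ[z/v](S) → 3
  π[z](ρ[z/v](S)) → 3
  (σ[z='q'](ρ[z/x](π[x](R))) ∪ π[z](ρ[z/v](S))) → 3

|E| = 3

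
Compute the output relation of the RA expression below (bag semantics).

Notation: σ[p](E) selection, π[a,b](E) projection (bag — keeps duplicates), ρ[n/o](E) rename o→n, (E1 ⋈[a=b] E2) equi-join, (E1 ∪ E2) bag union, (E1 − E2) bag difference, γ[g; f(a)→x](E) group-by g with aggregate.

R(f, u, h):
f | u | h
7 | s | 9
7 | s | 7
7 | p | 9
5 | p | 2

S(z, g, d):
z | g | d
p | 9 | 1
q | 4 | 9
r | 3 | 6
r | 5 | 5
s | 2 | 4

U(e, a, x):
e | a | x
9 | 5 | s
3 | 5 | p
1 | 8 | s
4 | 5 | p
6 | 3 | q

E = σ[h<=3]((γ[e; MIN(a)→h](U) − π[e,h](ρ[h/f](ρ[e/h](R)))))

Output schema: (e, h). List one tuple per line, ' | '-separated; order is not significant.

Subexpression sizes:
  U → 5
  γ[e; MIN(a)→h](U) → 5
  R → 4
  ρ[e/h](R) → 4
  ρ[h/f](ρ[e/h](R)) → 4
  π[e,h](ρ[h/f](ρ[e/h](R))) → 4
  (γ[e; MIN(a)→h](U) − π[e,h](ρ[h/f](ρ[e/h](R)))) → 5
  σ[h<=3]((γ[e; MIN(a)→h](U) − π[e,h](ρ[h/f](ρ[e/h](R))))) → 1

== RESULT ==
e | h
6 | 3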